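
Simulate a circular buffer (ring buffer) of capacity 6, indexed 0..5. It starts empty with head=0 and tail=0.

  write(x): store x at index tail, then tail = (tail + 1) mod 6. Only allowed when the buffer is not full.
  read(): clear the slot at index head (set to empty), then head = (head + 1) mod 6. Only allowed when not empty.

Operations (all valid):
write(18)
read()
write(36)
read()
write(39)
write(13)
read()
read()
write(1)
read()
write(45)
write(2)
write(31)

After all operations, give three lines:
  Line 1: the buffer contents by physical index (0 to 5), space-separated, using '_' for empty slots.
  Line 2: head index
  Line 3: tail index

Answer: 2 31 _ _ _ 45
5
2

Derivation:
write(18): buf=[18 _ _ _ _ _], head=0, tail=1, size=1
read(): buf=[_ _ _ _ _ _], head=1, tail=1, size=0
write(36): buf=[_ 36 _ _ _ _], head=1, tail=2, size=1
read(): buf=[_ _ _ _ _ _], head=2, tail=2, size=0
write(39): buf=[_ _ 39 _ _ _], head=2, tail=3, size=1
write(13): buf=[_ _ 39 13 _ _], head=2, tail=4, size=2
read(): buf=[_ _ _ 13 _ _], head=3, tail=4, size=1
read(): buf=[_ _ _ _ _ _], head=4, tail=4, size=0
write(1): buf=[_ _ _ _ 1 _], head=4, tail=5, size=1
read(): buf=[_ _ _ _ _ _], head=5, tail=5, size=0
write(45): buf=[_ _ _ _ _ 45], head=5, tail=0, size=1
write(2): buf=[2 _ _ _ _ 45], head=5, tail=1, size=2
write(31): buf=[2 31 _ _ _ 45], head=5, tail=2, size=3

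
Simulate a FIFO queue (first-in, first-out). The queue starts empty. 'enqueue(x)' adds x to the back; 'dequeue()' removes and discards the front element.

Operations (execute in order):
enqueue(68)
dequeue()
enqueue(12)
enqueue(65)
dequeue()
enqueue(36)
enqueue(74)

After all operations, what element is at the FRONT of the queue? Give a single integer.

enqueue(68): queue = [68]
dequeue(): queue = []
enqueue(12): queue = [12]
enqueue(65): queue = [12, 65]
dequeue(): queue = [65]
enqueue(36): queue = [65, 36]
enqueue(74): queue = [65, 36, 74]

Answer: 65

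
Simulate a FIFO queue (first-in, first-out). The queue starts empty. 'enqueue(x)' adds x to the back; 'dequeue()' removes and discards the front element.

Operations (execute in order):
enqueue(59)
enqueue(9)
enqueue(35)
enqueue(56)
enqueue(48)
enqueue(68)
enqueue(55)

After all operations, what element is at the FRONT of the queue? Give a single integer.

Answer: 59

Derivation:
enqueue(59): queue = [59]
enqueue(9): queue = [59, 9]
enqueue(35): queue = [59, 9, 35]
enqueue(56): queue = [59, 9, 35, 56]
enqueue(48): queue = [59, 9, 35, 56, 48]
enqueue(68): queue = [59, 9, 35, 56, 48, 68]
enqueue(55): queue = [59, 9, 35, 56, 48, 68, 55]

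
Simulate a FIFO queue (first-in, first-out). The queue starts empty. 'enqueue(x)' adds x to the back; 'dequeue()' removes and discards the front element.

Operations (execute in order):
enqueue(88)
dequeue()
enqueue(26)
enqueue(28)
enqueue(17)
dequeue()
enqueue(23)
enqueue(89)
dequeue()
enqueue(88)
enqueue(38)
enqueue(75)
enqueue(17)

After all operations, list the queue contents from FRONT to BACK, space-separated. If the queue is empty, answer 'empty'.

enqueue(88): [88]
dequeue(): []
enqueue(26): [26]
enqueue(28): [26, 28]
enqueue(17): [26, 28, 17]
dequeue(): [28, 17]
enqueue(23): [28, 17, 23]
enqueue(89): [28, 17, 23, 89]
dequeue(): [17, 23, 89]
enqueue(88): [17, 23, 89, 88]
enqueue(38): [17, 23, 89, 88, 38]
enqueue(75): [17, 23, 89, 88, 38, 75]
enqueue(17): [17, 23, 89, 88, 38, 75, 17]

Answer: 17 23 89 88 38 75 17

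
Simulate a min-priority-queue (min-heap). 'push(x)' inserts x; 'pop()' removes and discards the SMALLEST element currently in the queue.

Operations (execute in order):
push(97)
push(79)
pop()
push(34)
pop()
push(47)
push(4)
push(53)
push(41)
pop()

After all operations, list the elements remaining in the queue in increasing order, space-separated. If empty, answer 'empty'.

Answer: 41 47 53 97

Derivation:
push(97): heap contents = [97]
push(79): heap contents = [79, 97]
pop() → 79: heap contents = [97]
push(34): heap contents = [34, 97]
pop() → 34: heap contents = [97]
push(47): heap contents = [47, 97]
push(4): heap contents = [4, 47, 97]
push(53): heap contents = [4, 47, 53, 97]
push(41): heap contents = [4, 41, 47, 53, 97]
pop() → 4: heap contents = [41, 47, 53, 97]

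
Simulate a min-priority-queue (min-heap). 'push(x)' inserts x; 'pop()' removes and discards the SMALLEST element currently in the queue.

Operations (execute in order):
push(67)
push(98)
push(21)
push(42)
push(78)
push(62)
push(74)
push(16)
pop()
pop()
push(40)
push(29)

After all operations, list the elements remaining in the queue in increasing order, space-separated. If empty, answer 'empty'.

Answer: 29 40 42 62 67 74 78 98

Derivation:
push(67): heap contents = [67]
push(98): heap contents = [67, 98]
push(21): heap contents = [21, 67, 98]
push(42): heap contents = [21, 42, 67, 98]
push(78): heap contents = [21, 42, 67, 78, 98]
push(62): heap contents = [21, 42, 62, 67, 78, 98]
push(74): heap contents = [21, 42, 62, 67, 74, 78, 98]
push(16): heap contents = [16, 21, 42, 62, 67, 74, 78, 98]
pop() → 16: heap contents = [21, 42, 62, 67, 74, 78, 98]
pop() → 21: heap contents = [42, 62, 67, 74, 78, 98]
push(40): heap contents = [40, 42, 62, 67, 74, 78, 98]
push(29): heap contents = [29, 40, 42, 62, 67, 74, 78, 98]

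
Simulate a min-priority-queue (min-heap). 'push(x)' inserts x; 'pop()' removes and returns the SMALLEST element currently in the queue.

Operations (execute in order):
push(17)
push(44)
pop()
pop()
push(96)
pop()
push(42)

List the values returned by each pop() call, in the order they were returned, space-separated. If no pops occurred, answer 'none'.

Answer: 17 44 96

Derivation:
push(17): heap contents = [17]
push(44): heap contents = [17, 44]
pop() → 17: heap contents = [44]
pop() → 44: heap contents = []
push(96): heap contents = [96]
pop() → 96: heap contents = []
push(42): heap contents = [42]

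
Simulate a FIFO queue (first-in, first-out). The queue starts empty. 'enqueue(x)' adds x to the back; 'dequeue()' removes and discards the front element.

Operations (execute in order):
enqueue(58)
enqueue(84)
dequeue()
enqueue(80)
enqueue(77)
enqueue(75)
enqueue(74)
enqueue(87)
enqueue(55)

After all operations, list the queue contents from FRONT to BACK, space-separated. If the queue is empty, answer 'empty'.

enqueue(58): [58]
enqueue(84): [58, 84]
dequeue(): [84]
enqueue(80): [84, 80]
enqueue(77): [84, 80, 77]
enqueue(75): [84, 80, 77, 75]
enqueue(74): [84, 80, 77, 75, 74]
enqueue(87): [84, 80, 77, 75, 74, 87]
enqueue(55): [84, 80, 77, 75, 74, 87, 55]

Answer: 84 80 77 75 74 87 55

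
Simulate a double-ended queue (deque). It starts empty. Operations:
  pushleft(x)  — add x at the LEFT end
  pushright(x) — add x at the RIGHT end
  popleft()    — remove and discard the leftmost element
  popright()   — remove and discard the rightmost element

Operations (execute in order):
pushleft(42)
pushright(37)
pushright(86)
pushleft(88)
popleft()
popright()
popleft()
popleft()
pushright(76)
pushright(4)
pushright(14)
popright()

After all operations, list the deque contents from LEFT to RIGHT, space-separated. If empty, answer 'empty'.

pushleft(42): [42]
pushright(37): [42, 37]
pushright(86): [42, 37, 86]
pushleft(88): [88, 42, 37, 86]
popleft(): [42, 37, 86]
popright(): [42, 37]
popleft(): [37]
popleft(): []
pushright(76): [76]
pushright(4): [76, 4]
pushright(14): [76, 4, 14]
popright(): [76, 4]

Answer: 76 4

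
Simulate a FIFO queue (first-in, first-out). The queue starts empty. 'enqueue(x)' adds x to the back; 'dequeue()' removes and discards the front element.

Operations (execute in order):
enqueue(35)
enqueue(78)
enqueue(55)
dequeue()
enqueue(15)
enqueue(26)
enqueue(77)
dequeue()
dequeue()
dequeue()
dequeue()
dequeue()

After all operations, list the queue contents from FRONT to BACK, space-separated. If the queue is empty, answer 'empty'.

Answer: empty

Derivation:
enqueue(35): [35]
enqueue(78): [35, 78]
enqueue(55): [35, 78, 55]
dequeue(): [78, 55]
enqueue(15): [78, 55, 15]
enqueue(26): [78, 55, 15, 26]
enqueue(77): [78, 55, 15, 26, 77]
dequeue(): [55, 15, 26, 77]
dequeue(): [15, 26, 77]
dequeue(): [26, 77]
dequeue(): [77]
dequeue(): []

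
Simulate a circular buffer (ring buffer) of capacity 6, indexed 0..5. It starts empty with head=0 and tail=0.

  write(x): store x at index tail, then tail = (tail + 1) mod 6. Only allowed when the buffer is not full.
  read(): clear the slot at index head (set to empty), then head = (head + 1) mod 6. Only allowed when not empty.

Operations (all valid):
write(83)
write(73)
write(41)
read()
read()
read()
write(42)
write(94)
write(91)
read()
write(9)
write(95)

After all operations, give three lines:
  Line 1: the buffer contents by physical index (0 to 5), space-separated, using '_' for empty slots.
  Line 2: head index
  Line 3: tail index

write(83): buf=[83 _ _ _ _ _], head=0, tail=1, size=1
write(73): buf=[83 73 _ _ _ _], head=0, tail=2, size=2
write(41): buf=[83 73 41 _ _ _], head=0, tail=3, size=3
read(): buf=[_ 73 41 _ _ _], head=1, tail=3, size=2
read(): buf=[_ _ 41 _ _ _], head=2, tail=3, size=1
read(): buf=[_ _ _ _ _ _], head=3, tail=3, size=0
write(42): buf=[_ _ _ 42 _ _], head=3, tail=4, size=1
write(94): buf=[_ _ _ 42 94 _], head=3, tail=5, size=2
write(91): buf=[_ _ _ 42 94 91], head=3, tail=0, size=3
read(): buf=[_ _ _ _ 94 91], head=4, tail=0, size=2
write(9): buf=[9 _ _ _ 94 91], head=4, tail=1, size=3
write(95): buf=[9 95 _ _ 94 91], head=4, tail=2, size=4

Answer: 9 95 _ _ 94 91
4
2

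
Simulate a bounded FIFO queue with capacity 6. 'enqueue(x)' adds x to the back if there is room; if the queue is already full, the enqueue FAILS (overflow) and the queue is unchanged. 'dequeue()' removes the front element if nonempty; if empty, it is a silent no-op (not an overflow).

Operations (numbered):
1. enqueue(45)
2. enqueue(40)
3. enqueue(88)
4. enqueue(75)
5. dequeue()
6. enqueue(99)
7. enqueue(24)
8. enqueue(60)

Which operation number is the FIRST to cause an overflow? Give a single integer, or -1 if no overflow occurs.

1. enqueue(45): size=1
2. enqueue(40): size=2
3. enqueue(88): size=3
4. enqueue(75): size=4
5. dequeue(): size=3
6. enqueue(99): size=4
7. enqueue(24): size=5
8. enqueue(60): size=6

Answer: -1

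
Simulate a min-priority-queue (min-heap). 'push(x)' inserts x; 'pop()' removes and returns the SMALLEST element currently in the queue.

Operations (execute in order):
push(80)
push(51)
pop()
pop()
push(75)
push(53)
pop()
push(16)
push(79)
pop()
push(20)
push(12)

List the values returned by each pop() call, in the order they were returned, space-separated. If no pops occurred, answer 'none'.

push(80): heap contents = [80]
push(51): heap contents = [51, 80]
pop() → 51: heap contents = [80]
pop() → 80: heap contents = []
push(75): heap contents = [75]
push(53): heap contents = [53, 75]
pop() → 53: heap contents = [75]
push(16): heap contents = [16, 75]
push(79): heap contents = [16, 75, 79]
pop() → 16: heap contents = [75, 79]
push(20): heap contents = [20, 75, 79]
push(12): heap contents = [12, 20, 75, 79]

Answer: 51 80 53 16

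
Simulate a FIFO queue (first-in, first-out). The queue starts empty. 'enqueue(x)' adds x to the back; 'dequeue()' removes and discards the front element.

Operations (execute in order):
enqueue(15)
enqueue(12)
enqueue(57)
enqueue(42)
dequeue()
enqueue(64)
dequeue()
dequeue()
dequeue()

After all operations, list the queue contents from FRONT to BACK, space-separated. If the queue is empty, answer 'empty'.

enqueue(15): [15]
enqueue(12): [15, 12]
enqueue(57): [15, 12, 57]
enqueue(42): [15, 12, 57, 42]
dequeue(): [12, 57, 42]
enqueue(64): [12, 57, 42, 64]
dequeue(): [57, 42, 64]
dequeue(): [42, 64]
dequeue(): [64]

Answer: 64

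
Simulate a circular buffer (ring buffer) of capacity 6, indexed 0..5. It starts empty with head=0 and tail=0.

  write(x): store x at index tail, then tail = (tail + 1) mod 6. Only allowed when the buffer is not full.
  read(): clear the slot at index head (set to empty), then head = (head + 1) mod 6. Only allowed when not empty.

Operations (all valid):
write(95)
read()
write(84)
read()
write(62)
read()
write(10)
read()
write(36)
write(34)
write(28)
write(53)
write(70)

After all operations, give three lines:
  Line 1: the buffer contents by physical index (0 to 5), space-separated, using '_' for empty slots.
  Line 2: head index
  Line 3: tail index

Answer: 28 53 70 _ 36 34
4
3

Derivation:
write(95): buf=[95 _ _ _ _ _], head=0, tail=1, size=1
read(): buf=[_ _ _ _ _ _], head=1, tail=1, size=0
write(84): buf=[_ 84 _ _ _ _], head=1, tail=2, size=1
read(): buf=[_ _ _ _ _ _], head=2, tail=2, size=0
write(62): buf=[_ _ 62 _ _ _], head=2, tail=3, size=1
read(): buf=[_ _ _ _ _ _], head=3, tail=3, size=0
write(10): buf=[_ _ _ 10 _ _], head=3, tail=4, size=1
read(): buf=[_ _ _ _ _ _], head=4, tail=4, size=0
write(36): buf=[_ _ _ _ 36 _], head=4, tail=5, size=1
write(34): buf=[_ _ _ _ 36 34], head=4, tail=0, size=2
write(28): buf=[28 _ _ _ 36 34], head=4, tail=1, size=3
write(53): buf=[28 53 _ _ 36 34], head=4, tail=2, size=4
write(70): buf=[28 53 70 _ 36 34], head=4, tail=3, size=5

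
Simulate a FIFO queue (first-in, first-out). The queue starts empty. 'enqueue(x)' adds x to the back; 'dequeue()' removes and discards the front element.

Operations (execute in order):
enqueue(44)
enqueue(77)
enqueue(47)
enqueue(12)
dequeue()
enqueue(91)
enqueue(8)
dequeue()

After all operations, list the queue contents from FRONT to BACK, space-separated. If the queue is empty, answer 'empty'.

Answer: 47 12 91 8

Derivation:
enqueue(44): [44]
enqueue(77): [44, 77]
enqueue(47): [44, 77, 47]
enqueue(12): [44, 77, 47, 12]
dequeue(): [77, 47, 12]
enqueue(91): [77, 47, 12, 91]
enqueue(8): [77, 47, 12, 91, 8]
dequeue(): [47, 12, 91, 8]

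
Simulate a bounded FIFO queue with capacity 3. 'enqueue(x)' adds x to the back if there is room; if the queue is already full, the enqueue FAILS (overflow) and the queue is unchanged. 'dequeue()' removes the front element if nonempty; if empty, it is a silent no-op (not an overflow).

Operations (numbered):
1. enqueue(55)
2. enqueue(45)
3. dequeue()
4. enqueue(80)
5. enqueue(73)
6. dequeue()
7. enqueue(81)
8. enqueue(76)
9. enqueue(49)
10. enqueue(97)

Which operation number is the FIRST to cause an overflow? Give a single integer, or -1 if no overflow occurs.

1. enqueue(55): size=1
2. enqueue(45): size=2
3. dequeue(): size=1
4. enqueue(80): size=2
5. enqueue(73): size=3
6. dequeue(): size=2
7. enqueue(81): size=3
8. enqueue(76): size=3=cap → OVERFLOW (fail)
9. enqueue(49): size=3=cap → OVERFLOW (fail)
10. enqueue(97): size=3=cap → OVERFLOW (fail)

Answer: 8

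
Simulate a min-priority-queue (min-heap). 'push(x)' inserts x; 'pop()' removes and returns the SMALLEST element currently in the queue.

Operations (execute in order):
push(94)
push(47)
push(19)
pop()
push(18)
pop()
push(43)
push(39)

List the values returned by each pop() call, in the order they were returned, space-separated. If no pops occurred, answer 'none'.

push(94): heap contents = [94]
push(47): heap contents = [47, 94]
push(19): heap contents = [19, 47, 94]
pop() → 19: heap contents = [47, 94]
push(18): heap contents = [18, 47, 94]
pop() → 18: heap contents = [47, 94]
push(43): heap contents = [43, 47, 94]
push(39): heap contents = [39, 43, 47, 94]

Answer: 19 18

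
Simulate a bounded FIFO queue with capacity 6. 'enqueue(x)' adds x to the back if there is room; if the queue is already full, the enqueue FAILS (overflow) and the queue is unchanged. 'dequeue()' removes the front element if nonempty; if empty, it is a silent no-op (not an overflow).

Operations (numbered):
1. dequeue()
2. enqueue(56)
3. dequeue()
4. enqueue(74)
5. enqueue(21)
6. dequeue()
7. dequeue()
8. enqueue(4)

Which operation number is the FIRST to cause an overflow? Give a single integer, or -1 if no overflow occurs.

1. dequeue(): empty, no-op, size=0
2. enqueue(56): size=1
3. dequeue(): size=0
4. enqueue(74): size=1
5. enqueue(21): size=2
6. dequeue(): size=1
7. dequeue(): size=0
8. enqueue(4): size=1

Answer: -1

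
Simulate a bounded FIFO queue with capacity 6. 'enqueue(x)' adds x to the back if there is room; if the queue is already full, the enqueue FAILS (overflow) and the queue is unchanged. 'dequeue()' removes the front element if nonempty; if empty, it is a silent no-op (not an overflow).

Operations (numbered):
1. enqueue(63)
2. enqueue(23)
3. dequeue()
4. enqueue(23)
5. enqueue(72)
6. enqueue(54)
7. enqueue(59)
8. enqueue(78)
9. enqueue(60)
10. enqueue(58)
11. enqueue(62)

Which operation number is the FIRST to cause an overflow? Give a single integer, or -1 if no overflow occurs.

Answer: 9

Derivation:
1. enqueue(63): size=1
2. enqueue(23): size=2
3. dequeue(): size=1
4. enqueue(23): size=2
5. enqueue(72): size=3
6. enqueue(54): size=4
7. enqueue(59): size=5
8. enqueue(78): size=6
9. enqueue(60): size=6=cap → OVERFLOW (fail)
10. enqueue(58): size=6=cap → OVERFLOW (fail)
11. enqueue(62): size=6=cap → OVERFLOW (fail)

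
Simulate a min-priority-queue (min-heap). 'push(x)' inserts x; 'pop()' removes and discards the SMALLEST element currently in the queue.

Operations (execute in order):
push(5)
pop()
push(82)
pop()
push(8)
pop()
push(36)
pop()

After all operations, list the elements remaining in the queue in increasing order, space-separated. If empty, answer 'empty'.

Answer: empty

Derivation:
push(5): heap contents = [5]
pop() → 5: heap contents = []
push(82): heap contents = [82]
pop() → 82: heap contents = []
push(8): heap contents = [8]
pop() → 8: heap contents = []
push(36): heap contents = [36]
pop() → 36: heap contents = []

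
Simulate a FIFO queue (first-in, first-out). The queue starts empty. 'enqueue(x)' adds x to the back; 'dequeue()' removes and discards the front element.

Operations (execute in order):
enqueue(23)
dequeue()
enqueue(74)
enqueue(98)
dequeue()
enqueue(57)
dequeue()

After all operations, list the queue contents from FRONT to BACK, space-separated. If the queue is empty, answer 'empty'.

Answer: 57

Derivation:
enqueue(23): [23]
dequeue(): []
enqueue(74): [74]
enqueue(98): [74, 98]
dequeue(): [98]
enqueue(57): [98, 57]
dequeue(): [57]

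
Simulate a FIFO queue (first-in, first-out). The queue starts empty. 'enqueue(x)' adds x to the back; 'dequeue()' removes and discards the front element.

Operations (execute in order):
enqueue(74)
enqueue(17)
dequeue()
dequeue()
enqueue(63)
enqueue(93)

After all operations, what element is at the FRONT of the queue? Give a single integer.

Answer: 63

Derivation:
enqueue(74): queue = [74]
enqueue(17): queue = [74, 17]
dequeue(): queue = [17]
dequeue(): queue = []
enqueue(63): queue = [63]
enqueue(93): queue = [63, 93]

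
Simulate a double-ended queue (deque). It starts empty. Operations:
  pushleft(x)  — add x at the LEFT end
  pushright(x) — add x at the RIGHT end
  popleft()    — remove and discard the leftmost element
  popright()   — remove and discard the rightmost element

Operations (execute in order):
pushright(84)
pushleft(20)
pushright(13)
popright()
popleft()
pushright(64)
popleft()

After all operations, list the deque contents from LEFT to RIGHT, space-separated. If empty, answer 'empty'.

Answer: 64

Derivation:
pushright(84): [84]
pushleft(20): [20, 84]
pushright(13): [20, 84, 13]
popright(): [20, 84]
popleft(): [84]
pushright(64): [84, 64]
popleft(): [64]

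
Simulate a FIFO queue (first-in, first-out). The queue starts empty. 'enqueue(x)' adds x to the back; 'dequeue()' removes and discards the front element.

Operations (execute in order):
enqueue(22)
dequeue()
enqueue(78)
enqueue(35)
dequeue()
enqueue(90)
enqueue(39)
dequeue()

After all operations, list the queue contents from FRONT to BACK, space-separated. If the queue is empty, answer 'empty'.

enqueue(22): [22]
dequeue(): []
enqueue(78): [78]
enqueue(35): [78, 35]
dequeue(): [35]
enqueue(90): [35, 90]
enqueue(39): [35, 90, 39]
dequeue(): [90, 39]

Answer: 90 39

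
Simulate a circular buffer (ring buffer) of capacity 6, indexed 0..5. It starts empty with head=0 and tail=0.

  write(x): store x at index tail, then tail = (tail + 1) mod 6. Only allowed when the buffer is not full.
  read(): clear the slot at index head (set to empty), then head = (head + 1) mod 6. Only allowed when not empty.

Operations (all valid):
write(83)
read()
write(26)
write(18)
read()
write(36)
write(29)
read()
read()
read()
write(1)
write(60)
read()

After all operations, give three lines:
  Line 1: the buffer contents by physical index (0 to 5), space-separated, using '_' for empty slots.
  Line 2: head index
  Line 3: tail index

write(83): buf=[83 _ _ _ _ _], head=0, tail=1, size=1
read(): buf=[_ _ _ _ _ _], head=1, tail=1, size=0
write(26): buf=[_ 26 _ _ _ _], head=1, tail=2, size=1
write(18): buf=[_ 26 18 _ _ _], head=1, tail=3, size=2
read(): buf=[_ _ 18 _ _ _], head=2, tail=3, size=1
write(36): buf=[_ _ 18 36 _ _], head=2, tail=4, size=2
write(29): buf=[_ _ 18 36 29 _], head=2, tail=5, size=3
read(): buf=[_ _ _ 36 29 _], head=3, tail=5, size=2
read(): buf=[_ _ _ _ 29 _], head=4, tail=5, size=1
read(): buf=[_ _ _ _ _ _], head=5, tail=5, size=0
write(1): buf=[_ _ _ _ _ 1], head=5, tail=0, size=1
write(60): buf=[60 _ _ _ _ 1], head=5, tail=1, size=2
read(): buf=[60 _ _ _ _ _], head=0, tail=1, size=1

Answer: 60 _ _ _ _ _
0
1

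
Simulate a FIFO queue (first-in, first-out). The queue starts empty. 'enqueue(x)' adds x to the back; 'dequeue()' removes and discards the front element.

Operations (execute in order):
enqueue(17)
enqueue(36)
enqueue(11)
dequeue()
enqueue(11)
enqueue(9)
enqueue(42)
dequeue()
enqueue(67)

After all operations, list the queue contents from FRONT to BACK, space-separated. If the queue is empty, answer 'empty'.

Answer: 11 11 9 42 67

Derivation:
enqueue(17): [17]
enqueue(36): [17, 36]
enqueue(11): [17, 36, 11]
dequeue(): [36, 11]
enqueue(11): [36, 11, 11]
enqueue(9): [36, 11, 11, 9]
enqueue(42): [36, 11, 11, 9, 42]
dequeue(): [11, 11, 9, 42]
enqueue(67): [11, 11, 9, 42, 67]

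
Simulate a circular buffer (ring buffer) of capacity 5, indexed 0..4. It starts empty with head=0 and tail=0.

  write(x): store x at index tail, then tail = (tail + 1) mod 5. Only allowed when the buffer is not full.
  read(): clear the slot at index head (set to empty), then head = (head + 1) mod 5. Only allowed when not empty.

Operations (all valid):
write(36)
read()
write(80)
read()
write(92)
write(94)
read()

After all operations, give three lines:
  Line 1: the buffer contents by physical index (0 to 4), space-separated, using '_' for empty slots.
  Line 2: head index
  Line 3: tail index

Answer: _ _ _ 94 _
3
4

Derivation:
write(36): buf=[36 _ _ _ _], head=0, tail=1, size=1
read(): buf=[_ _ _ _ _], head=1, tail=1, size=0
write(80): buf=[_ 80 _ _ _], head=1, tail=2, size=1
read(): buf=[_ _ _ _ _], head=2, tail=2, size=0
write(92): buf=[_ _ 92 _ _], head=2, tail=3, size=1
write(94): buf=[_ _ 92 94 _], head=2, tail=4, size=2
read(): buf=[_ _ _ 94 _], head=3, tail=4, size=1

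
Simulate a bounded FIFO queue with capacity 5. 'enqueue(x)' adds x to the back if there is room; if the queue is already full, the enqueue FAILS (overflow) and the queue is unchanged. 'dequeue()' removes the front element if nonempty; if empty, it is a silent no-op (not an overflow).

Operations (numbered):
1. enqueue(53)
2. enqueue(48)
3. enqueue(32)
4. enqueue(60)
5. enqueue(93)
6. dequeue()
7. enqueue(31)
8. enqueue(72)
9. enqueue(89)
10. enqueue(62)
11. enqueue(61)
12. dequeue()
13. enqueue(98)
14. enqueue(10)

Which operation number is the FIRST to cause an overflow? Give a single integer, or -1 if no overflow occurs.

1. enqueue(53): size=1
2. enqueue(48): size=2
3. enqueue(32): size=3
4. enqueue(60): size=4
5. enqueue(93): size=5
6. dequeue(): size=4
7. enqueue(31): size=5
8. enqueue(72): size=5=cap → OVERFLOW (fail)
9. enqueue(89): size=5=cap → OVERFLOW (fail)
10. enqueue(62): size=5=cap → OVERFLOW (fail)
11. enqueue(61): size=5=cap → OVERFLOW (fail)
12. dequeue(): size=4
13. enqueue(98): size=5
14. enqueue(10): size=5=cap → OVERFLOW (fail)

Answer: 8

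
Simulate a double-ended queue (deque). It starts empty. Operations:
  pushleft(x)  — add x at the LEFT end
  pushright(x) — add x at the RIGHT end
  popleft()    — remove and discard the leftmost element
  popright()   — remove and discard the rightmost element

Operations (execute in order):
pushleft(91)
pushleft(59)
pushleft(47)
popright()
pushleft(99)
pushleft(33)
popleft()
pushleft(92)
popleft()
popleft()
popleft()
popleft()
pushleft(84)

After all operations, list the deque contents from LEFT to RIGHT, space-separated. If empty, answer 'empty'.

Answer: 84

Derivation:
pushleft(91): [91]
pushleft(59): [59, 91]
pushleft(47): [47, 59, 91]
popright(): [47, 59]
pushleft(99): [99, 47, 59]
pushleft(33): [33, 99, 47, 59]
popleft(): [99, 47, 59]
pushleft(92): [92, 99, 47, 59]
popleft(): [99, 47, 59]
popleft(): [47, 59]
popleft(): [59]
popleft(): []
pushleft(84): [84]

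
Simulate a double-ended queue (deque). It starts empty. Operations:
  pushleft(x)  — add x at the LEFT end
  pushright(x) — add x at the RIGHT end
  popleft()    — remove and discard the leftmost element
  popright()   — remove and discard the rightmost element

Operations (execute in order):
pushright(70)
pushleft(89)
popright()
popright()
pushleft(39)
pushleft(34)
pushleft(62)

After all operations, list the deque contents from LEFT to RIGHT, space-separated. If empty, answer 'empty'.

pushright(70): [70]
pushleft(89): [89, 70]
popright(): [89]
popright(): []
pushleft(39): [39]
pushleft(34): [34, 39]
pushleft(62): [62, 34, 39]

Answer: 62 34 39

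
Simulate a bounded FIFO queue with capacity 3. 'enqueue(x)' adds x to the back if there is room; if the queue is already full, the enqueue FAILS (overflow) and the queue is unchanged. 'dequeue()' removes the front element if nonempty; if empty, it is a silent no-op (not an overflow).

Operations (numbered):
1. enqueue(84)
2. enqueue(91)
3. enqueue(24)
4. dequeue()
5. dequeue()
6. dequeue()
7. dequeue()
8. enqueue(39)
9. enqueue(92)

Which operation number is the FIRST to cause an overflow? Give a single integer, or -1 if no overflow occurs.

Answer: -1

Derivation:
1. enqueue(84): size=1
2. enqueue(91): size=2
3. enqueue(24): size=3
4. dequeue(): size=2
5. dequeue(): size=1
6. dequeue(): size=0
7. dequeue(): empty, no-op, size=0
8. enqueue(39): size=1
9. enqueue(92): size=2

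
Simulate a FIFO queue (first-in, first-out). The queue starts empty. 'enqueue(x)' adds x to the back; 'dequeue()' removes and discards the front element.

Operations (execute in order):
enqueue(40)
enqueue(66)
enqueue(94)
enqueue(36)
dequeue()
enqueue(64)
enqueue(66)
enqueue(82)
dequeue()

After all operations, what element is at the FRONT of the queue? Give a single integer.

Answer: 94

Derivation:
enqueue(40): queue = [40]
enqueue(66): queue = [40, 66]
enqueue(94): queue = [40, 66, 94]
enqueue(36): queue = [40, 66, 94, 36]
dequeue(): queue = [66, 94, 36]
enqueue(64): queue = [66, 94, 36, 64]
enqueue(66): queue = [66, 94, 36, 64, 66]
enqueue(82): queue = [66, 94, 36, 64, 66, 82]
dequeue(): queue = [94, 36, 64, 66, 82]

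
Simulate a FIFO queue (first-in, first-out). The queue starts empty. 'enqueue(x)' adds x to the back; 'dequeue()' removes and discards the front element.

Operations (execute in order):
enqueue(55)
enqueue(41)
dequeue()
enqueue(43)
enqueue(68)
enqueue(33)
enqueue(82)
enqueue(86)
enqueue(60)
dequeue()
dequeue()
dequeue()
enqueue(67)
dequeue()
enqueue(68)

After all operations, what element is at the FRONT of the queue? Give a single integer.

enqueue(55): queue = [55]
enqueue(41): queue = [55, 41]
dequeue(): queue = [41]
enqueue(43): queue = [41, 43]
enqueue(68): queue = [41, 43, 68]
enqueue(33): queue = [41, 43, 68, 33]
enqueue(82): queue = [41, 43, 68, 33, 82]
enqueue(86): queue = [41, 43, 68, 33, 82, 86]
enqueue(60): queue = [41, 43, 68, 33, 82, 86, 60]
dequeue(): queue = [43, 68, 33, 82, 86, 60]
dequeue(): queue = [68, 33, 82, 86, 60]
dequeue(): queue = [33, 82, 86, 60]
enqueue(67): queue = [33, 82, 86, 60, 67]
dequeue(): queue = [82, 86, 60, 67]
enqueue(68): queue = [82, 86, 60, 67, 68]

Answer: 82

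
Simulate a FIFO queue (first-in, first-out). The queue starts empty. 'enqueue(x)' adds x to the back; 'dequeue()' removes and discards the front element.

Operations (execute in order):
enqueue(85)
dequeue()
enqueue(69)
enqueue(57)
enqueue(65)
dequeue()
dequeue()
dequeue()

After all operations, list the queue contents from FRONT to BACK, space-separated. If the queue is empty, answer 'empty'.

enqueue(85): [85]
dequeue(): []
enqueue(69): [69]
enqueue(57): [69, 57]
enqueue(65): [69, 57, 65]
dequeue(): [57, 65]
dequeue(): [65]
dequeue(): []

Answer: empty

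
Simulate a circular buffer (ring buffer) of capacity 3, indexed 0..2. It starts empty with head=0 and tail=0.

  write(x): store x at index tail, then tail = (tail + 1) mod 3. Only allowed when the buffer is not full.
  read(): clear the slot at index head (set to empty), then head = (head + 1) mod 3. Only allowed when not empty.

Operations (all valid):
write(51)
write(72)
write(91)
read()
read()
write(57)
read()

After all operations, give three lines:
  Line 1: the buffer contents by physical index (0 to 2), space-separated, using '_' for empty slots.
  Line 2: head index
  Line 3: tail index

Answer: 57 _ _
0
1

Derivation:
write(51): buf=[51 _ _], head=0, tail=1, size=1
write(72): buf=[51 72 _], head=0, tail=2, size=2
write(91): buf=[51 72 91], head=0, tail=0, size=3
read(): buf=[_ 72 91], head=1, tail=0, size=2
read(): buf=[_ _ 91], head=2, tail=0, size=1
write(57): buf=[57 _ 91], head=2, tail=1, size=2
read(): buf=[57 _ _], head=0, tail=1, size=1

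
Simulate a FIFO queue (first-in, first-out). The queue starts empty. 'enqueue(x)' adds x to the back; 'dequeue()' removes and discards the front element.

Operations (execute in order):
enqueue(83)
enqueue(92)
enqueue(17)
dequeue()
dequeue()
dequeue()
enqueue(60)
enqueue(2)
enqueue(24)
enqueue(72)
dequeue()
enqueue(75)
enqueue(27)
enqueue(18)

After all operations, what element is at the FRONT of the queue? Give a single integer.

Answer: 2

Derivation:
enqueue(83): queue = [83]
enqueue(92): queue = [83, 92]
enqueue(17): queue = [83, 92, 17]
dequeue(): queue = [92, 17]
dequeue(): queue = [17]
dequeue(): queue = []
enqueue(60): queue = [60]
enqueue(2): queue = [60, 2]
enqueue(24): queue = [60, 2, 24]
enqueue(72): queue = [60, 2, 24, 72]
dequeue(): queue = [2, 24, 72]
enqueue(75): queue = [2, 24, 72, 75]
enqueue(27): queue = [2, 24, 72, 75, 27]
enqueue(18): queue = [2, 24, 72, 75, 27, 18]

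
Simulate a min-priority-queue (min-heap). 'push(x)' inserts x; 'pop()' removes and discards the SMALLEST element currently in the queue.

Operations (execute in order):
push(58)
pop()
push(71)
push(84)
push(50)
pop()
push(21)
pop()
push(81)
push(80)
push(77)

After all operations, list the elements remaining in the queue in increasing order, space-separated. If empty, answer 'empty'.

push(58): heap contents = [58]
pop() → 58: heap contents = []
push(71): heap contents = [71]
push(84): heap contents = [71, 84]
push(50): heap contents = [50, 71, 84]
pop() → 50: heap contents = [71, 84]
push(21): heap contents = [21, 71, 84]
pop() → 21: heap contents = [71, 84]
push(81): heap contents = [71, 81, 84]
push(80): heap contents = [71, 80, 81, 84]
push(77): heap contents = [71, 77, 80, 81, 84]

Answer: 71 77 80 81 84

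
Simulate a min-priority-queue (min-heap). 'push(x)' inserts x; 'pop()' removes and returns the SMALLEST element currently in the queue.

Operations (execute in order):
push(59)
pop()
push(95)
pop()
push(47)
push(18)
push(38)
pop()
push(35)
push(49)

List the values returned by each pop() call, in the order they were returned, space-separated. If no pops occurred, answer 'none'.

push(59): heap contents = [59]
pop() → 59: heap contents = []
push(95): heap contents = [95]
pop() → 95: heap contents = []
push(47): heap contents = [47]
push(18): heap contents = [18, 47]
push(38): heap contents = [18, 38, 47]
pop() → 18: heap contents = [38, 47]
push(35): heap contents = [35, 38, 47]
push(49): heap contents = [35, 38, 47, 49]

Answer: 59 95 18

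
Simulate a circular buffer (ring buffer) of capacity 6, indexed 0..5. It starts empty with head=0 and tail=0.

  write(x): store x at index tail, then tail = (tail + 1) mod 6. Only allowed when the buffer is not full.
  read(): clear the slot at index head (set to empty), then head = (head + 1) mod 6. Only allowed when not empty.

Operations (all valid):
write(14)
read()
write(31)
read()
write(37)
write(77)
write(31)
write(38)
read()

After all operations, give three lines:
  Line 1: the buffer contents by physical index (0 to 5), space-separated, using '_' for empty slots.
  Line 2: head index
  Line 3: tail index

Answer: _ _ _ 77 31 38
3
0

Derivation:
write(14): buf=[14 _ _ _ _ _], head=0, tail=1, size=1
read(): buf=[_ _ _ _ _ _], head=1, tail=1, size=0
write(31): buf=[_ 31 _ _ _ _], head=1, tail=2, size=1
read(): buf=[_ _ _ _ _ _], head=2, tail=2, size=0
write(37): buf=[_ _ 37 _ _ _], head=2, tail=3, size=1
write(77): buf=[_ _ 37 77 _ _], head=2, tail=4, size=2
write(31): buf=[_ _ 37 77 31 _], head=2, tail=5, size=3
write(38): buf=[_ _ 37 77 31 38], head=2, tail=0, size=4
read(): buf=[_ _ _ 77 31 38], head=3, tail=0, size=3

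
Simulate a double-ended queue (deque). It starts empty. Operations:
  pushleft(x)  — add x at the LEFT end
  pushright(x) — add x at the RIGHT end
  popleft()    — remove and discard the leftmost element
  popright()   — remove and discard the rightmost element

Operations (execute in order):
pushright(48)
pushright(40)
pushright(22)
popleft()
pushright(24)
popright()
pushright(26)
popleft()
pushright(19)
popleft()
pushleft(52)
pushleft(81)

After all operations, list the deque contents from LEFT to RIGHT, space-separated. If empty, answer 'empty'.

Answer: 81 52 26 19

Derivation:
pushright(48): [48]
pushright(40): [48, 40]
pushright(22): [48, 40, 22]
popleft(): [40, 22]
pushright(24): [40, 22, 24]
popright(): [40, 22]
pushright(26): [40, 22, 26]
popleft(): [22, 26]
pushright(19): [22, 26, 19]
popleft(): [26, 19]
pushleft(52): [52, 26, 19]
pushleft(81): [81, 52, 26, 19]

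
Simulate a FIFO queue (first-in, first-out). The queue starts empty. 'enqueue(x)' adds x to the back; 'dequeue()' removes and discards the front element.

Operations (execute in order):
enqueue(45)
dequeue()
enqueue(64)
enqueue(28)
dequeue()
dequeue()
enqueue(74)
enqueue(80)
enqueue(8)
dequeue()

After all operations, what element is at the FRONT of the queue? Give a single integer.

Answer: 80

Derivation:
enqueue(45): queue = [45]
dequeue(): queue = []
enqueue(64): queue = [64]
enqueue(28): queue = [64, 28]
dequeue(): queue = [28]
dequeue(): queue = []
enqueue(74): queue = [74]
enqueue(80): queue = [74, 80]
enqueue(8): queue = [74, 80, 8]
dequeue(): queue = [80, 8]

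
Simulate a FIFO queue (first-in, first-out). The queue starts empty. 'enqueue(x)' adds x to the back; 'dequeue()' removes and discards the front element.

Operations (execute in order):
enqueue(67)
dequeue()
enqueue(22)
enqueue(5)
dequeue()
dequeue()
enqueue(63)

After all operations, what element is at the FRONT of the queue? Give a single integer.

enqueue(67): queue = [67]
dequeue(): queue = []
enqueue(22): queue = [22]
enqueue(5): queue = [22, 5]
dequeue(): queue = [5]
dequeue(): queue = []
enqueue(63): queue = [63]

Answer: 63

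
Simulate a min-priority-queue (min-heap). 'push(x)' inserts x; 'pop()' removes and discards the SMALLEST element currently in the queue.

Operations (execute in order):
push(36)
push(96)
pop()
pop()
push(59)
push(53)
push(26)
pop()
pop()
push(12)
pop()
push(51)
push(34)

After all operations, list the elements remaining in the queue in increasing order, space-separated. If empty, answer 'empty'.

Answer: 34 51 59

Derivation:
push(36): heap contents = [36]
push(96): heap contents = [36, 96]
pop() → 36: heap contents = [96]
pop() → 96: heap contents = []
push(59): heap contents = [59]
push(53): heap contents = [53, 59]
push(26): heap contents = [26, 53, 59]
pop() → 26: heap contents = [53, 59]
pop() → 53: heap contents = [59]
push(12): heap contents = [12, 59]
pop() → 12: heap contents = [59]
push(51): heap contents = [51, 59]
push(34): heap contents = [34, 51, 59]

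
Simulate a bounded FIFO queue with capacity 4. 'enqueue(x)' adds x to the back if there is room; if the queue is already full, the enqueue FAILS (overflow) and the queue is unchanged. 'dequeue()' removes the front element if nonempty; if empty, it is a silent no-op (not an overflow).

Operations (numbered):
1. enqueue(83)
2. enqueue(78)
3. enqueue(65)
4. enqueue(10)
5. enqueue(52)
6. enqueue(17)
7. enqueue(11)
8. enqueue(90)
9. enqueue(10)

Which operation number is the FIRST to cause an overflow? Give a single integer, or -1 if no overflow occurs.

1. enqueue(83): size=1
2. enqueue(78): size=2
3. enqueue(65): size=3
4. enqueue(10): size=4
5. enqueue(52): size=4=cap → OVERFLOW (fail)
6. enqueue(17): size=4=cap → OVERFLOW (fail)
7. enqueue(11): size=4=cap → OVERFLOW (fail)
8. enqueue(90): size=4=cap → OVERFLOW (fail)
9. enqueue(10): size=4=cap → OVERFLOW (fail)

Answer: 5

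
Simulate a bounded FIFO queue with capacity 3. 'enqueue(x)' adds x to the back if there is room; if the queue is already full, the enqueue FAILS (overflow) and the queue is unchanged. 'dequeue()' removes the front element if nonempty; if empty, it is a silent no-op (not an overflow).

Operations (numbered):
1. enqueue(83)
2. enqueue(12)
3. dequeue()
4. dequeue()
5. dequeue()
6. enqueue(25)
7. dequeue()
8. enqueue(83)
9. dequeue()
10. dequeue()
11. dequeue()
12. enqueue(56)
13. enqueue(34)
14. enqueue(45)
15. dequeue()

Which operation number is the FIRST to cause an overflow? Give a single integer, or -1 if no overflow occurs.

1. enqueue(83): size=1
2. enqueue(12): size=2
3. dequeue(): size=1
4. dequeue(): size=0
5. dequeue(): empty, no-op, size=0
6. enqueue(25): size=1
7. dequeue(): size=0
8. enqueue(83): size=1
9. dequeue(): size=0
10. dequeue(): empty, no-op, size=0
11. dequeue(): empty, no-op, size=0
12. enqueue(56): size=1
13. enqueue(34): size=2
14. enqueue(45): size=3
15. dequeue(): size=2

Answer: -1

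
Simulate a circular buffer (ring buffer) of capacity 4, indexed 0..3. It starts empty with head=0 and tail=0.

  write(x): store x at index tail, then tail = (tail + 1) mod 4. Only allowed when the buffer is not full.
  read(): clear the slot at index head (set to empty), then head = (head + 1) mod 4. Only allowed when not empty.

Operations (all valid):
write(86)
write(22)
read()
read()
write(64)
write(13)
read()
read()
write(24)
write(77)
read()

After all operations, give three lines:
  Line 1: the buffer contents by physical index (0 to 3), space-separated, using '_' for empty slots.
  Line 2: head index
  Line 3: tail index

Answer: _ 77 _ _
1
2

Derivation:
write(86): buf=[86 _ _ _], head=0, tail=1, size=1
write(22): buf=[86 22 _ _], head=0, tail=2, size=2
read(): buf=[_ 22 _ _], head=1, tail=2, size=1
read(): buf=[_ _ _ _], head=2, tail=2, size=0
write(64): buf=[_ _ 64 _], head=2, tail=3, size=1
write(13): buf=[_ _ 64 13], head=2, tail=0, size=2
read(): buf=[_ _ _ 13], head=3, tail=0, size=1
read(): buf=[_ _ _ _], head=0, tail=0, size=0
write(24): buf=[24 _ _ _], head=0, tail=1, size=1
write(77): buf=[24 77 _ _], head=0, tail=2, size=2
read(): buf=[_ 77 _ _], head=1, tail=2, size=1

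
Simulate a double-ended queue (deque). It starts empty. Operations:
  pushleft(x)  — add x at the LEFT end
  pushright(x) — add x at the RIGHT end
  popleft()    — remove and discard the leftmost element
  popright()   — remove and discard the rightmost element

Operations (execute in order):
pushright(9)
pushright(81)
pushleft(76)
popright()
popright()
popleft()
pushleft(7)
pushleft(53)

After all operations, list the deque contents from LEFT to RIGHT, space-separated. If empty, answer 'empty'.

Answer: 53 7

Derivation:
pushright(9): [9]
pushright(81): [9, 81]
pushleft(76): [76, 9, 81]
popright(): [76, 9]
popright(): [76]
popleft(): []
pushleft(7): [7]
pushleft(53): [53, 7]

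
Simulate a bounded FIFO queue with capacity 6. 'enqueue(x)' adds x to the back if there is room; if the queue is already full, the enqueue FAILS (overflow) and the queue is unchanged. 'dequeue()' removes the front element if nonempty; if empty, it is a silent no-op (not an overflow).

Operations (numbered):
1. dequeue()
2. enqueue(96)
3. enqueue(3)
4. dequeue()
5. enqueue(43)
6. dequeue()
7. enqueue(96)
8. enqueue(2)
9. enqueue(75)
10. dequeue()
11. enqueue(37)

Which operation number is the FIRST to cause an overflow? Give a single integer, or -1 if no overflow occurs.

1. dequeue(): empty, no-op, size=0
2. enqueue(96): size=1
3. enqueue(3): size=2
4. dequeue(): size=1
5. enqueue(43): size=2
6. dequeue(): size=1
7. enqueue(96): size=2
8. enqueue(2): size=3
9. enqueue(75): size=4
10. dequeue(): size=3
11. enqueue(37): size=4

Answer: -1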